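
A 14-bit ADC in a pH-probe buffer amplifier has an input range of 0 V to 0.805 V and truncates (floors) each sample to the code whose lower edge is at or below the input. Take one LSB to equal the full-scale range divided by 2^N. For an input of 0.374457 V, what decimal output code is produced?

V_FS = 0.805 V. LSB = 0.805 V / 2^14 ≈ 49.13 µV.
(V_in − V_min) × 2^14/range = (0.374457 − (0)) × 16384/0.805 = 7621.247.
Floor → code = 7621.

7621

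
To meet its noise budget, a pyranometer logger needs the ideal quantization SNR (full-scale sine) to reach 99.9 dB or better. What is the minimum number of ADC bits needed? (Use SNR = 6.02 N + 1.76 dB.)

17 bits

Solving 6.02 N ≥ 99.9 − 1.76: N ≥ 16.302. Round up → N = 17.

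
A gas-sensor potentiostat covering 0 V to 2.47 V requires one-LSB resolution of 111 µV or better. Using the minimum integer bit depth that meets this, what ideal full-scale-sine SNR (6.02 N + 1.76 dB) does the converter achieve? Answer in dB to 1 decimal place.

92.1 dB

Range is 2.47 V.
Required number of levels: 2.47/111 µV = 22252; smallest N with 2^N ≥ that is 15.
Ideal SNR at N = 15: 6.02·15 + 1.76 = 92.1 dB.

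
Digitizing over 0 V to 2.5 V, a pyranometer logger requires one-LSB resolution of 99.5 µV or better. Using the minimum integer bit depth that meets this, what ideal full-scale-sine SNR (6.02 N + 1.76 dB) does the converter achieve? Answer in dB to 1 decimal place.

92.1 dB

V_FS = 2.5 V.
Required number of levels: 2.5/99.5 µV = 25126; smallest N with 2^N ≥ that is 15.
SNR = 6.02 × 15 + 1.76 = 92.06 dB.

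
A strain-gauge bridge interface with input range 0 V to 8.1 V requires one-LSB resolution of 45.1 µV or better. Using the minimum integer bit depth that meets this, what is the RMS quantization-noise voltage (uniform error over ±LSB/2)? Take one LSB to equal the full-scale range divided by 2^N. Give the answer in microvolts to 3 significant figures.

Range is 8.1 V.
8.1 V / 45.1 µV = 179600. Since 2^17 = 131072 and 2^18 = 262144, N = 18.
LSB = 8.1 V / 2^18 = 30.899 µV.
σ_q = LSB/√12 = 30.899 µV/3.4641 = 8.92 µV.

8.92 µV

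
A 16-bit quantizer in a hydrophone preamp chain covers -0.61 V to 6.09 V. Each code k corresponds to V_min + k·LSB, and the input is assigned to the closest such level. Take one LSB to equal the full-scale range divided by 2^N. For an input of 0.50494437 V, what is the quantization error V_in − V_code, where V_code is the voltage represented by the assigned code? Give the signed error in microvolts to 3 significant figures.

−18.4 µV

Full-scale range = 6.09 V − (-0.61 V) = 6.7 V. LSB = 6.7 V / 2^16 ≈ 102.2 µV.
(V_in − V_min)/LSB = (0.50494437 − (-0.61)) × 65536/6.7 = 10905.8200 → nearest code k = 10906.
V_code = -0.61 + (10906/65536) × 6.7 = 0.50496276855 V.
e = 0.50494437 − (0.50496276855) = −18.4 µV.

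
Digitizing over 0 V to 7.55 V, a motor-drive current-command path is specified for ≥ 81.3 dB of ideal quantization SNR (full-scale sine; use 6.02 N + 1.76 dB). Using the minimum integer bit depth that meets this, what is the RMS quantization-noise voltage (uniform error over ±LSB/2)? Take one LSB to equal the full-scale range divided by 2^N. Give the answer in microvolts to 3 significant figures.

Full-scale range = 7.55 V.
Required N = ⌈(81.3 − 1.76)/6.02⌉ = ⌈13.213⌉ = 14.
One LSB is 7.55 V / 16384 = 460.82 µV.
V_rms = LSB/√12 = 133 µV.

133 µV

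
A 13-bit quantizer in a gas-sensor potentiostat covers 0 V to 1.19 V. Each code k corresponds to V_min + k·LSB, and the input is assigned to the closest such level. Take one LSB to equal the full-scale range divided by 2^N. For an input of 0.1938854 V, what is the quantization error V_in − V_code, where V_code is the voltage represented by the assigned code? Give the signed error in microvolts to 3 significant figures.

Full-scale range = 1.19 V. LSB = 1.19 V / 2^13 ≈ 145.3 µV.
Position in LSBs: (0.1938854 − (0)) × 8192/1.19 = 1334.7136; rounding gives k = 1335.
V_code = V_min + k × range/2^13 = 0 + 1335 × 1.19/8192 = 0.1939270020 V.
Error = V_in − V_code = 0.1938854 − (0.1939270020) = −41.6 µV.

−41.6 µV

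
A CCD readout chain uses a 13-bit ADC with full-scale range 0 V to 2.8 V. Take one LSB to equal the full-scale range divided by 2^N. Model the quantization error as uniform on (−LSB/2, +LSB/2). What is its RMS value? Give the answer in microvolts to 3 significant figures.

98.7 µV

Span = 2.8 V.
LSB = 2.8 V ÷ 2^13 = 2.8/8192 V = 341.80 µV.
V_rms = LSB/√12 = 341.80 µV / √12 = 98.7 µV.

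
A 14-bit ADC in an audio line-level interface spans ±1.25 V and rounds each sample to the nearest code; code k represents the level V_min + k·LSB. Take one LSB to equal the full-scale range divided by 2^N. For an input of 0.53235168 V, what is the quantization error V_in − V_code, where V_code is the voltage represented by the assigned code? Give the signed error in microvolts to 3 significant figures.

−27.5 µV

The full-scale span is 1.25 − (-1.25) = 2.5 V. LSB = 2.5 V / 2^14 ≈ 152.6 µV.
(0.53235168 − (-1.25)) / LSB = 1.78235168 × 16384/2.5 = 11680.8200. Nearest integer: k = 11681.
V_code = -1.25 + (11681/16384) × 2.5 = 0.53237915039 V.
e = 0.53235168 − (0.53237915039) = −27.5 µV.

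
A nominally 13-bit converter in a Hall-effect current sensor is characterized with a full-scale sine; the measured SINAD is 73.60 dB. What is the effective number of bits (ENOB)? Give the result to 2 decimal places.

11.93 bits

(73.60 − 1.76) / 6.02 = 71.84/6.02 = 11.9336 effective bits.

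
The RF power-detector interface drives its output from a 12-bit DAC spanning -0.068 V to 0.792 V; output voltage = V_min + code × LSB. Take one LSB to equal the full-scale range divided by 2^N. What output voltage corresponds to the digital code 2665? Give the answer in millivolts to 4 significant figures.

The full-scale span is 0.792 − (-0.068) = 0.86 V. LSB = 0.86 V / 2^12.
V_out = V_min + code × LSB = -0.068 V + 2665 × 0.86 V / 4096
      = -0.068 V + 0.559546 V = 0.491546 V.

491.5 mV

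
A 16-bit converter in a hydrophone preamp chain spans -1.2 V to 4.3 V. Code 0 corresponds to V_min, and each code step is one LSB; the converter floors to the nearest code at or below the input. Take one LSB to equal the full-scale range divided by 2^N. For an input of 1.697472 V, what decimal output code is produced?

Span: 4.3 V − (-1.2 V) = 5.5 V. LSB = 5.5 V / 2^16 ≈ 83.92 µV.
V_in − V_min = 1.697472 − (-1.2) = 2.897472 V.
Divide by LSB: 2.897472 × 65536/5.5 = 34525.2227.
Truncating gives code 34525.

34525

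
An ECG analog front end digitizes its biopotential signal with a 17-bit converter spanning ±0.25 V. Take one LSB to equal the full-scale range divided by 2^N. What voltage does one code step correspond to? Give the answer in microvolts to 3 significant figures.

3.81 µV

The full-scale span is 0.25 − (-0.25) = 0.5 V.
Number of codes = 2^17 = 131072.
LSB = 0.5 V / 2^17 = 3.81 µV.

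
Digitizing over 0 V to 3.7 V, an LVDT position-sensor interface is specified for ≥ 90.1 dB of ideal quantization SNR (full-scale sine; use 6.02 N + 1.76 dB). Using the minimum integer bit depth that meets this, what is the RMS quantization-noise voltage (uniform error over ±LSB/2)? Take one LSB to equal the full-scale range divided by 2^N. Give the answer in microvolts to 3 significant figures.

V_FS = 3.7 V.
N ≥ (90.1 − 1.76)/6.02 = 14.674 → N_min = 15.
LSB = 3.7 V / 2^15 = 112.92 µV.
σ_q = LSB/√12 = 112.92 µV/3.4641 = 32.6 µV.

32.6 µV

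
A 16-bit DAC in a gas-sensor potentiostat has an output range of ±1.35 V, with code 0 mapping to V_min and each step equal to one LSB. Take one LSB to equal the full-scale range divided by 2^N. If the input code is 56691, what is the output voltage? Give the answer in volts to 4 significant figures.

0.9856 V

The full-scale span is 1.35 − (-1.35) = 2.7 V. LSB = 2.7 V / 2^16.
Output = V_min + (56691/65536) × range = -1.35 + 0.865036 × 2.7 V
      = -1.35 V + 2.33560 V = 0.985597 V.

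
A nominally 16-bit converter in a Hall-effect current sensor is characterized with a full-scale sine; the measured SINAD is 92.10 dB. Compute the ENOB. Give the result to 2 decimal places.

15.01 bits

ENOB = (SINAD − 1.76) / 6.02 = (92.10 − 1.76) / 6.02 = 90.34 / 6.02 = 15.0066.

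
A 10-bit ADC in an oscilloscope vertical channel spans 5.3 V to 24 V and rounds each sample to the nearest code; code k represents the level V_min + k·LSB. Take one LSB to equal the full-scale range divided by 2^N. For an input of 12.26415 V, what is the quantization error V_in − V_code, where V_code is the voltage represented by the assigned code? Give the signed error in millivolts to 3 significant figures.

Full-scale range = 24 V − (5.3 V) = 18.7 V. LSB = 18.7 V / 2^10 ≈ 18.26 mV.
(V_in − V_min)/LSB = (12.26415 − (5.3)) × 1024/18.7 = 381.3524 → nearest code k = 381.
V_code = V_min + k × range/2^10 = 5.3 + 381 × 18.7/1024 = 12.25771484 V.
e = 12.26415 − (12.25771484) = +6.44 mV.

+6.44 mV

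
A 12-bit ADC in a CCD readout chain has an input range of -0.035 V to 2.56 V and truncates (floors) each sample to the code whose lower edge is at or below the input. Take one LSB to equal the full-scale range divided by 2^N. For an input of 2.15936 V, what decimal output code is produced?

Range = 2.56 − (-0.035) = 2.595 V. LSB = 2.595 V / 2^12 ≈ 0.6335 mV.
code = ⌊(V_in − V_min)/LSB⌋ = ⌊(V_in − V_min) × 2^12 / range⌋
     = ⌊(2.15936 − (-0.035)) × 4096 / 2.595⌋ = ⌊2.19436 × 4096/2.595⌋
     = ⌊3463.622⌋ = 3463.

3463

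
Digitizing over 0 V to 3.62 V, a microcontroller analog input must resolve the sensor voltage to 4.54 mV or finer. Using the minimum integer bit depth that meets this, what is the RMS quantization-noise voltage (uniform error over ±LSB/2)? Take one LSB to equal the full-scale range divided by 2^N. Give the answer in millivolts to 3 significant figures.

Full-scale range = 3.62 V.
3.62 V / 4.54 mV = 797.4. Since 2^9 = 512 and 2^10 = 1024, N = 10.
Step size = 3.62/1024 V = 3.5352 mV.
σ_q = LSB/√12 = 3.5352 mV/3.4641 = 1.02 mV.

1.02 mV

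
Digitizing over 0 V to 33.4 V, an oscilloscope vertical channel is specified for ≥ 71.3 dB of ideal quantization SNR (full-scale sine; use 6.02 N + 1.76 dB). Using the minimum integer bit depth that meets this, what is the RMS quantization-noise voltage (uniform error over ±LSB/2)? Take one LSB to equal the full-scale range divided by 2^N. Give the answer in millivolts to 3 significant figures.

V_FS = 33.4 V.
N ≥ (71.3 − 1.76)/6.02 = 11.551 → N_min = 12.
Step size = 33.4/4096 V = 8.1543 mV.
V_rms = LSB/√12 = 2.35 mV.

2.35 mV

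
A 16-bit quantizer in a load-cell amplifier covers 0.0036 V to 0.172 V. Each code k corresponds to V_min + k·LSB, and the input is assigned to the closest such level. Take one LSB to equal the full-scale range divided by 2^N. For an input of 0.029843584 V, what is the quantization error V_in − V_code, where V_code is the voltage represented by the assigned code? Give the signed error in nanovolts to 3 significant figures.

The full-scale span is 0.172 − (0.0036) = 0.1684 V. LSB = 0.1684 V / 2^16 ≈ 2.570 µV.
(V_in − V_min)/LSB = (0.029843584 − (0.0036)) × 65536/0.1684 = 10213.1801 → nearest code k = 10213.
Reconstructed level: 0.0036 + 10213 × 0.1684/65536 V = 0.029843121338 V.
e = 0.029843584 − (0.029843121338) = +463 nV.

+463 nV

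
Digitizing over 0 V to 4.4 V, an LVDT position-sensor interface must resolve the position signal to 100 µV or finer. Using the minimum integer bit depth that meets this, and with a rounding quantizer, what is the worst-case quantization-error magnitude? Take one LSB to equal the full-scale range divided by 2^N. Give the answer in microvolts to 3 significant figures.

V_FS = 4.4 V.
4.4 V / 100 µV = 44000. Since 2^15 = 32768 and 2^16 = 65536, N = 16.
LSB = 4.4 V ÷ 2^16 = 4.4/65536 V = 67.139 µV.
Max error for round-to-nearest is LSB/2 = 33.6 µV.

33.6 µV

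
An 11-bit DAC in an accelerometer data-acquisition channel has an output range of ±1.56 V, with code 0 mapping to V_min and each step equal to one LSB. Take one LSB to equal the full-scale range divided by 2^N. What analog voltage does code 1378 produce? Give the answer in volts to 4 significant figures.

0.5393 V

The full-scale span is 1.56 − (-1.56) = 3.12 V. LSB = 3.12 V / 2^11.
V_out = V_min + code × LSB = -1.56 V + 1378 × 3.12 V / 2048
      = -1.56 + 2.09930 = 0.539297 V.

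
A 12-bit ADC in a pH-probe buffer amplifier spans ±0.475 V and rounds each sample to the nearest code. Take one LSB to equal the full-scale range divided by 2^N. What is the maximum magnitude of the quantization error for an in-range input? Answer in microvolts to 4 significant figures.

Span: 0.475 V − (-0.475 V) = 0.95 V.
One LSB is 0.95 V / 4096 = 231.934 µV.
|e|_max = LSB/2 = 116.0 µV.

116.0 µV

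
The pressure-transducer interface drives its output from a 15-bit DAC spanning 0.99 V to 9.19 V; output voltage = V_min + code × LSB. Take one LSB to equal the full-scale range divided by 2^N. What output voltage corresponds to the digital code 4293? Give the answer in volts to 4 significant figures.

Full-scale range = 9.19 V − (0.99 V) = 8.2 V. LSB = 8.2 V / 2^15.
V_out = V_min + code × LSB = 0.99 V + 4293 × 8.2 V / 32768
      = 0.99 + 1.07430 = 2.06430 V.

2.064 V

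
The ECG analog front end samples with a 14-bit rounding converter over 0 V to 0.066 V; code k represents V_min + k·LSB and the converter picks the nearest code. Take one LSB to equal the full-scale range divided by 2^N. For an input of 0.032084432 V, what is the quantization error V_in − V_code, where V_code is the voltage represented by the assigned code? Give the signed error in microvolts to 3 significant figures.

V_FS = 0.066 V. LSB = 0.066 V / 2^14 ≈ 4.028 µV.
(0.032084432 − (0)) / LSB = 0.032084432 × 16384/0.066 = 7964.7172. Nearest integer: k = 7965.
Reconstructed level: 0 + 7965 × 0.066/16384 V = 0.032085571289 V.
V_in − V_code = 0.032084432 − (0.032085571289) = −1.14 µV.

−1.14 µV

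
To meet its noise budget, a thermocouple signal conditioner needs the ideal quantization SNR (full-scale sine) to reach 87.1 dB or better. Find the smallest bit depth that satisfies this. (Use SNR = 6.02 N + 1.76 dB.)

15 bits

Required N = ⌈(87.1 − 1.76)/6.02⌉ = ⌈14.176⌉ = 15.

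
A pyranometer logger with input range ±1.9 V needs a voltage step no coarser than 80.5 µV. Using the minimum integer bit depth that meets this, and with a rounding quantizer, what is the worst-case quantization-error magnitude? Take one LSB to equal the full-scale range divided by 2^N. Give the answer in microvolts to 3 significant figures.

The full-scale span is 1.9 − (-1.9) = 3.8 V.
Required number of levels: 3.8/80.5 µV = 47205; smallest N with 2^N ≥ that is 16.
Step size = 3.8/65536 V = 57.983 µV.
Max error for round-to-nearest is LSB/2 = 29.0 µV.

29.0 µV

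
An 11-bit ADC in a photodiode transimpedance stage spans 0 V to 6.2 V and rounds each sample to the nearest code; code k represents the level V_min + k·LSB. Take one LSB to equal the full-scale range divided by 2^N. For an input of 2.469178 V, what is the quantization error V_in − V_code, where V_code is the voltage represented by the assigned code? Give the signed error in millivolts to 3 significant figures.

−1.13 mV

Span = 6.2 V. LSB = 6.2 V / 2^11 ≈ 3.027 mV.
Position in LSBs: (2.469178 − (0)) × 2048/6.2 = 815.6252; rounding gives k = 816.
V_code = V_min + k × range/2^11 = 0 + 816 × 6.2/2048 = 2.470312500 V.
V_in − V_code = 2.469178 − (2.470312500) = −1.13 mV.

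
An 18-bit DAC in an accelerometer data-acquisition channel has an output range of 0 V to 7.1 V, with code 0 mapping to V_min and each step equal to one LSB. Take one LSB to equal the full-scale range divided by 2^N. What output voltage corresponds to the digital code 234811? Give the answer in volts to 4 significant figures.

6.360 V

Full-scale range = 7.1 V. LSB = 7.1 V / 2^18.
Output = V_min + (234811/262144) × range = 0 + 0.895733 × 7.1 V
      = 0 V + 6.35970 V = 6.35970 V.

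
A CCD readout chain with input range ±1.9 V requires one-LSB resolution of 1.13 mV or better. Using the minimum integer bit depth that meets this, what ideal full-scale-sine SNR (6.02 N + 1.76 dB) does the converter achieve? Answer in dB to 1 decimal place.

Range = 1.9 − (-1.9) = 3.8 V.
3.8 V / 1.13 mV = 3363. Since 2^11 = 2048 and 2^12 = 4096, N = 12.
SNR = 6.02 × 12 + 1.76 = 74.00 dB.

74.0 dB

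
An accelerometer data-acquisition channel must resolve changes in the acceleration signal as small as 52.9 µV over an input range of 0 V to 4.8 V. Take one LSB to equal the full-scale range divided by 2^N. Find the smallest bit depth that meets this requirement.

17 bits

Span = 4.8 V.
4.8 V / 52.9 µV = 90740. Since 2^16 = 65536 and 2^17 = 131072, N = 17.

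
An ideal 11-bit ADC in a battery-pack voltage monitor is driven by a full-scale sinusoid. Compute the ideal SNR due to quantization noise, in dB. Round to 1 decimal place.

For an ideal N-bit converter with full-scale sine input, SNR = 6.02 N + 1.76 dB. SNR = 6.02 × 11 + 1.76 = 66.22 + 1.76 = 67.98 dB.

68.0 dB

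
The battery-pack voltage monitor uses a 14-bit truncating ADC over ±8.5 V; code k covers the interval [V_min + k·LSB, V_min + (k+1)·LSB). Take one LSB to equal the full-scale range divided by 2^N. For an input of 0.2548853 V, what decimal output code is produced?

8437

Span: 8.5 V − (-8.5 V) = 17 V. LSB = 17 V / 2^14 ≈ 1.038 mV.
V_in − V_min = 0.2548853 − (-8.5) = 8.7548853 V.
Divide by LSB: 8.7548853 × 16384/17 = 8437.6495.
Truncating gives code 8437.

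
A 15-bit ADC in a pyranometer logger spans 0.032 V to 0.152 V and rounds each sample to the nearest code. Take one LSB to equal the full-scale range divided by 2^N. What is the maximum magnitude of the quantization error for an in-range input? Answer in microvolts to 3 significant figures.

1.83 µV

Span: 0.152 V − (0.032 V) = 0.12 V.
Step size = 0.12/32768 V = 3.6621 µV.
A rounding quantizer has |error| ≤ LSB/2 = 1.83 µV.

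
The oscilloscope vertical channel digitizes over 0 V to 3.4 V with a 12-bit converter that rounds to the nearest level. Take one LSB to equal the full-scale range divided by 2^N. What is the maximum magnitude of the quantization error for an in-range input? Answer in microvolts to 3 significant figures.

Span = 3.4 V.
LSB = 3.4 V ÷ 2^12 = 3.4/4096 V = 0.83008 mV.
A rounding quantizer has |error| ≤ LSB/2 = 415 µV.

415 µV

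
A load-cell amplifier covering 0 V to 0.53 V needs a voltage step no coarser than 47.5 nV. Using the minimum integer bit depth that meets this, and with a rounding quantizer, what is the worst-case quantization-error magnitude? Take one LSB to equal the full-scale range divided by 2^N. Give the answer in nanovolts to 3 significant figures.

Full-scale range = 0.53 V.
Need 2^N ≥ 0.53 V / 47.5 nV = 1.116e7 → N_min = 24.
LSB = 0.53 V / 2^24 = 31.590 nV.
Max error for round-to-nearest is LSB/2 = 15.8 nV.

15.8 nV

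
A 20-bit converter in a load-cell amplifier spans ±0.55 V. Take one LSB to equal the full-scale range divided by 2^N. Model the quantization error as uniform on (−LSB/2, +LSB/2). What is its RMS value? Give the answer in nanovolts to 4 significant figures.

Range = 0.55 − (-0.55) = 1.1 V.
LSB = 1.1 V ÷ 2^20 = 1.1/1048576 V = 1.04904 µV.
V_rms = LSB/√12 = 1.04904 µV / √12 = 302.8 nV.

302.8 nV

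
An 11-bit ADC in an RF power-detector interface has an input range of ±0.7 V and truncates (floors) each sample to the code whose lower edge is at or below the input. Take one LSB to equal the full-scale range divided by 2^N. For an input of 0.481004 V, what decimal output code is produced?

1727

Span: 0.7 V − (-0.7 V) = 1.4 V. LSB = 1.4 V / 2^11 ≈ 0.6836 mV.
code = ⌊(V_in − V_min)/LSB⌋ = ⌊(V_in − V_min) × 2^11 / range⌋
     = ⌊(0.481004 − (-0.7)) × 2048 / 1.4⌋ = ⌊1.181004 × 2048/1.4⌋
     = ⌊1727.640⌋ = 1727.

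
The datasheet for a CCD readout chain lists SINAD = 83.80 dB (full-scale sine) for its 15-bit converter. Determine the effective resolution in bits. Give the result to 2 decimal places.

13.63 bits

Inverting SNR = 6.02 N + 1.76: N_eff = (83.80 − 1.76)/6.02 = 13.6279.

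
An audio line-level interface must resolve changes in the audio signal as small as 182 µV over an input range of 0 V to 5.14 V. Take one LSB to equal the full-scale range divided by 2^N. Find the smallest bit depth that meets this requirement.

Range is 5.14 V.
Need 2^N ≥ 5.14 V / 182 µV = 28240 → N_min = 15.

15 bits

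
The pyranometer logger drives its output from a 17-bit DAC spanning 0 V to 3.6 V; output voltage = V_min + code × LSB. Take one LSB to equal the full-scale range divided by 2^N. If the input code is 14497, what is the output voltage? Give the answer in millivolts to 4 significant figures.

Range is 3.6 V. LSB = 3.6 V / 2^17.
V_out = 0 + 14497 × (3.6/131072) V
      = 0 + 0.398172 = 0.398172 V.

398.2 mV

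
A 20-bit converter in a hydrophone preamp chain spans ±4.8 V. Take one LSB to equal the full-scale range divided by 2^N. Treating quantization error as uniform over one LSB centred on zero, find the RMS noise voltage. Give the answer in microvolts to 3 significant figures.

Range = 4.8 − (-4.8) = 9.6 V.
Step size = 9.6/1048576 V = 9.1553 µV.
V_rms = LSB/√12 = 9.1553 µV / √12 = 2.64 µV.

2.64 µV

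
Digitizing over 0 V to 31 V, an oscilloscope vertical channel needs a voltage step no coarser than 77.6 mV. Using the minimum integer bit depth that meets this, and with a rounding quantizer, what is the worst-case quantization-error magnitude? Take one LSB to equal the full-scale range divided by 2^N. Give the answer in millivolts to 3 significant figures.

30.3 mV

V_FS = 31 V.
Need 2^N ≥ 31 V / 77.6 mV = 399.5 → N_min = 9.
LSB = 31 V ÷ 2^9 = 31/512 V = 60.547 mV.
Half an LSB is 30.3 mV.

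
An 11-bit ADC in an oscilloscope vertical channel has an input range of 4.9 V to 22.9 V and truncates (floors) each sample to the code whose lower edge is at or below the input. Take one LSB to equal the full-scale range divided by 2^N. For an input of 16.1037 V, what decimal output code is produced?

1274

Full-scale range = 22.9 V − (4.9 V) = 18 V. LSB = 18 V / 2^11 ≈ 8.789 mV.
V_in − V_min = 16.1037 − (4.9) = 11.2037 V.
Divide by LSB: 11.2037 × 2048/18 = 1274.7321.
Truncating gives code 1274.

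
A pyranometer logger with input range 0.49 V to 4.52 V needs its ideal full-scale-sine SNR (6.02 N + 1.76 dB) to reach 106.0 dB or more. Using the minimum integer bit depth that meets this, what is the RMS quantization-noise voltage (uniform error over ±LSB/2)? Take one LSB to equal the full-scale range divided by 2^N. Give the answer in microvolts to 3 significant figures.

4.44 µV

Full-scale range = 4.52 V − (0.49 V) = 4.03 V.
6.02 N + 1.76 ≥ 106.0 gives N ≥ 17.316, so the minimum integer is 18.
One LSB is 4.03 V / 262144 = 15.373 µV.
σ_q = LSB/√12 = 15.373 µV/3.4641 = 4.44 µV.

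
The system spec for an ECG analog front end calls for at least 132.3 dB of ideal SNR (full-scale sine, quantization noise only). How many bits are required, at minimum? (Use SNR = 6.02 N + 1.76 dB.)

N ≥ (132.3 − 1.76)/6.02 = 21.684 → N_min = 22.

22 bits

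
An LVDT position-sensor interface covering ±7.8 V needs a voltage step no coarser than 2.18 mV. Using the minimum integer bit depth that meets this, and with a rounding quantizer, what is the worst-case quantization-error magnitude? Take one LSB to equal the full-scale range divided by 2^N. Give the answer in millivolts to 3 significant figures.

Full-scale range = 7.8 V − (-7.8 V) = 15.6 V.
15.6 V / 2.18 mV = 7156. Since 2^12 = 4096 and 2^13 = 8192, N = 13.
LSB = 15.6 V / 2^13 = 1.9043 mV.
Half an LSB is 0.952 mV.

0.952 mV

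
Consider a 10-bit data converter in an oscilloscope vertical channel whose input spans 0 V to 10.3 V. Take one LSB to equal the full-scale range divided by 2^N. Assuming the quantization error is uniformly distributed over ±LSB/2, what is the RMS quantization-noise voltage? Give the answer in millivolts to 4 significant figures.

Span = 10.3 V.
LSB = 10.3 V ÷ 2^10 = 10.3/1024 V = 10.0586 mV.
V_rms = LSB/√12 = 10.0586 mV / √12 = 2.904 mV.

2.904 mV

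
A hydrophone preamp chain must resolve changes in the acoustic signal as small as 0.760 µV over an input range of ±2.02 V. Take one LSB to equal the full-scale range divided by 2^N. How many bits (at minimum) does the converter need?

23 bits

Full-scale range = 2.02 V − (-2.02 V) = 4.04 V.
4.04 V / 0.760 µV = 5.316e6. Since 2^22 = 4194304 and 2^23 = 8388608, N = 23.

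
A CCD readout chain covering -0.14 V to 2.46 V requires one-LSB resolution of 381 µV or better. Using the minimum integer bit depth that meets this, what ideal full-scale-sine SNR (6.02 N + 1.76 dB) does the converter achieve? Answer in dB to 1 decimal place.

Span: 2.46 V − (-0.14 V) = 2.6 V.
Levels needed ≥ 2.6/381 µV = 6824. 2^13 = 8192 suffices, so N_min = 13.
Ideal SNR at N = 13: 6.02·13 + 1.76 = 80.0 dB.

80.0 dB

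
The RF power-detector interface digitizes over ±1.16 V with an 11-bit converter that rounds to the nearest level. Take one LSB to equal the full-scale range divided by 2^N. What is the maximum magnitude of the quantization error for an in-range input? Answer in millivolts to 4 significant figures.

Span: 1.16 V − (-1.16 V) = 2.32 V.
LSB = 2.32 V ÷ 2^11 = 2.32/2048 V = 1.13281 mV.
Worst-case error for round-to-nearest is half an LSB: 0.5664 mV.

0.5664 mV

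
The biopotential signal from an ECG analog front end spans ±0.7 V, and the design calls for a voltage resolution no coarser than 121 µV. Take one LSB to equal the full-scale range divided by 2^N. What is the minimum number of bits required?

Span: 0.7 V − (-0.7 V) = 1.4 V.
1.4 V / 121 µV = 11570. Since 2^13 = 8192 and 2^14 = 16384, N = 14.

14 bits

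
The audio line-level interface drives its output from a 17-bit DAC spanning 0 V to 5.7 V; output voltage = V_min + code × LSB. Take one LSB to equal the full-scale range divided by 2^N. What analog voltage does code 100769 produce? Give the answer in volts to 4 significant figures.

Span = 5.7 V. LSB = 5.7 V / 2^17.
V_out = 0 + 100769 × (5.7/131072) V
      = 0 + 4.38220 = 4.38220 V.

4.382 V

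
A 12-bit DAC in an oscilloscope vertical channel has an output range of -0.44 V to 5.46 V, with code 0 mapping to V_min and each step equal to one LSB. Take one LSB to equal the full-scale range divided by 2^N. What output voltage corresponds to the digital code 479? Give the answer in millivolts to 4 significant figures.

250.0 mV

Span: 5.46 V − (-0.44 V) = 5.9 V. LSB = 5.9 V / 2^12.
V_out = -0.44 + 479 × (5.9/4096) V
      = -0.44 V + 0.689966 V = 0.249966 V.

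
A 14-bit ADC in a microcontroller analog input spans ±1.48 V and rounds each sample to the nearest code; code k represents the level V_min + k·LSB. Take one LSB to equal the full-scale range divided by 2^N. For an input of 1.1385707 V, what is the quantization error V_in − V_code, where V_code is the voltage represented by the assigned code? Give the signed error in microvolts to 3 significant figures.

Range = 1.48 − (-1.48) = 2.96 V. LSB = 2.96 V / 2^14 ≈ 180.7 µV.
(V_in − V_min)/LSB = (1.1385707 − (-1.48)) × 16384/2.96 = 14494.1427 → nearest code k = 14494.
Reconstructed level: -1.48 + 14494 × 2.96/16384 V = 1.1385449219 V.
Error = V_in − V_code = 1.1385707 − (1.1385449219) = +25.8 µV.

+25.8 µV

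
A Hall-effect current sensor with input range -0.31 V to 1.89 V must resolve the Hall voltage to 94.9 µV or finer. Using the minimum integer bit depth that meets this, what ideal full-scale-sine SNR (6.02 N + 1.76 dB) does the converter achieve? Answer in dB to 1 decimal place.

92.1 dB

The full-scale span is 1.89 − (-0.31) = 2.2 V.
Required number of levels: 2.2/94.9 µV = 23182; smallest N with 2^N ≥ that is 15.
6.02(15) + 1.76 = 92.06 dB.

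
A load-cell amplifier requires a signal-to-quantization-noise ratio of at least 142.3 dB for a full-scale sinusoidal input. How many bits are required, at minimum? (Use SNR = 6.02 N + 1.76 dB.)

24 bits

Solving 6.02 N ≥ 142.3 − 1.76: N ≥ 23.346. Round up → N = 24.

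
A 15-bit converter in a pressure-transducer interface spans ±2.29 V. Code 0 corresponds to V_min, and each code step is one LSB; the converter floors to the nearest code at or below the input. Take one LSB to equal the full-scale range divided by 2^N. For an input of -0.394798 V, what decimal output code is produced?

Span: 2.29 V − (-2.29 V) = 4.58 V. LSB = 4.58 V / 2^15 ≈ 139.8 µV.
V_in − V_min = -0.394798 − (-2.29) = 1.895202 V.
Divide by LSB: 1.895202 × 32768/4.58 = 13559.3841.
Truncating gives code 13559.

13559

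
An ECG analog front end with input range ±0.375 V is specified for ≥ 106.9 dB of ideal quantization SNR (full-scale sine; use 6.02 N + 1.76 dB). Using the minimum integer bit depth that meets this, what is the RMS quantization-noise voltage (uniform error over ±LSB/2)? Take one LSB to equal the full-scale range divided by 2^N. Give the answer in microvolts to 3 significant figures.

0.826 µV

Range = 0.375 − (-0.375) = 0.75 V.
Solving 6.02 N ≥ 106.9 − 1.76: N ≥ 17.465. Round up → N = 18.
LSB = 0.75 V ÷ 2^18 = 0.75/262144 V = 2.8610 µV.
σ_q = LSB/√12 = 2.8610 µV/3.4641 = 0.826 µV.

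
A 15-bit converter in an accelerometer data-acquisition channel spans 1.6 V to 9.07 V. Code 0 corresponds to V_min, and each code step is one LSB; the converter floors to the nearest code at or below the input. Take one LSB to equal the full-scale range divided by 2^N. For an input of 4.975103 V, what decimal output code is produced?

Full-scale range = 9.07 V − (1.6 V) = 7.47 V. LSB = 7.47 V / 2^15 ≈ 228.0 µV.
(V_in − V_min) × 2^15/range = (4.975103 − (1.6)) × 32768/7.47 = 14805.271.
Floor → code = 14805.

14805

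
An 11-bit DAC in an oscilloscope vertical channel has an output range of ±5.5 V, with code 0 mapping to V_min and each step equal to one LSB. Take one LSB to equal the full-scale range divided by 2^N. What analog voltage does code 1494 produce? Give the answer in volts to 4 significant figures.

2.524 V

Span: 5.5 V − (-5.5 V) = 11 V. LSB = 11 V / 2^11.
Output = V_min + (1494/2048) × range = -5.5 + 0.729492 × 11 V
      = -5.5 V + 8.02441 V = 2.52441 V.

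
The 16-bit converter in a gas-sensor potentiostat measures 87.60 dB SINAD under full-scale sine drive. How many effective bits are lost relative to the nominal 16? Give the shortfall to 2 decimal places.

1.74 bits

ENOB = (SINAD − 1.76)/6.02 = (87.60 − 1.76)/6.02 = 14.2591 bits.
Lost resolution: 16 − 14.2591 = 1.7409 bits.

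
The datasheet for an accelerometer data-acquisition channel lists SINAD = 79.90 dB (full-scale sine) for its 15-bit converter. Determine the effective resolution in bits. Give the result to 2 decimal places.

ENOB = (SINAD − 1.76) / 6.02 = (79.90 − 1.76) / 6.02 = 78.14 / 6.02 = 12.9801.

12.98 bits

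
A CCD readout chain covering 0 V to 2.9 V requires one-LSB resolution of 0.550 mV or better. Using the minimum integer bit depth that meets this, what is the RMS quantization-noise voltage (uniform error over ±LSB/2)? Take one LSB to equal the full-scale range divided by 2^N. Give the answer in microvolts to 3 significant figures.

Full-scale range = 2.9 V.
Need 2^N ≥ 2.9 V / 0.550 mV = 5273 → N_min = 13.
LSB = 2.9 V ÷ 2^13 = 2.9/8192 V = 354.00 µV.
V_rms = LSB/√12 = 102 µV.

102 µV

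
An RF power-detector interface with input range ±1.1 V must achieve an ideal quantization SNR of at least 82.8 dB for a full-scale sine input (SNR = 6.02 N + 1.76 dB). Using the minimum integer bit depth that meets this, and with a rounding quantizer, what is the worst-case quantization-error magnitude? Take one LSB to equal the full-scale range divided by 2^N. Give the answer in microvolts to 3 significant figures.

67.1 µV

Span: 1.1 V − (-1.1 V) = 2.2 V.
Required N = ⌈(82.8 − 1.76)/6.02⌉ = ⌈13.462⌉ = 14.
LSB = 2.2 V ÷ 2^14 = 2.2/16384 V = 134.28 µV.
Half an LSB is 67.1 µV.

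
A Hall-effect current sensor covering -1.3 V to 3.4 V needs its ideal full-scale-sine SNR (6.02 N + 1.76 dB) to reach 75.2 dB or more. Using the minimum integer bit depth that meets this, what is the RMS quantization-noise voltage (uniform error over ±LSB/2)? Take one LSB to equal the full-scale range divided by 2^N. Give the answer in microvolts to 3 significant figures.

166 µV

Span: 3.4 V − (-1.3 V) = 4.7 V.
Required N = ⌈(75.2 − 1.76)/6.02⌉ = ⌈12.199⌉ = 13.
LSB = 4.7 V ÷ 2^13 = 4.7/8192 V = 0.57373 mV.
RMS noise = LSB/√12 = 166 µV.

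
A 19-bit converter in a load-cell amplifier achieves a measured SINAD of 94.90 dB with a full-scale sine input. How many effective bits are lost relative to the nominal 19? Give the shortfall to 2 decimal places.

ENOB = (SINAD − 1.76)/6.02 = (94.90 − 1.76)/6.02 = 15.4718 bits.
Shortfall = 19 − 15.4718 = 3.5282 bits.

3.53 bits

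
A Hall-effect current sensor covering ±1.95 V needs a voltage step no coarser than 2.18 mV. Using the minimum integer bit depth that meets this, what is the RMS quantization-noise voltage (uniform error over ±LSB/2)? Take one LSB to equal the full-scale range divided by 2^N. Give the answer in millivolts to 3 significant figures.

0.550 mV

Range = 1.95 − (-1.95) = 3.9 V.
3.9 V / 2.18 mV = 1789. Since 2^10 = 1024 and 2^11 = 2048, N = 11.
Step size = 3.9/2048 V = 1.9043 mV.
σ_q = LSB/√12 = 1.9043 mV/3.4641 = 0.550 mV.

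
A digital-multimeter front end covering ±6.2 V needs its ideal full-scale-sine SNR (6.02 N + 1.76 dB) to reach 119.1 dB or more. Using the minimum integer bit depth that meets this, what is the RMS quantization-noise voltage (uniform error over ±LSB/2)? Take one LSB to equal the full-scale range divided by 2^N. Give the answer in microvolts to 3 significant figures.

3.41 µV

Full-scale range = 6.2 V − (-6.2 V) = 12.4 V.
6.02 N + 1.76 ≥ 119.1 gives N ≥ 19.492, so the minimum integer is 20.
Step size = 12.4/1048576 V = 11.826 µV.
RMS noise = LSB/√12 = 3.41 µV.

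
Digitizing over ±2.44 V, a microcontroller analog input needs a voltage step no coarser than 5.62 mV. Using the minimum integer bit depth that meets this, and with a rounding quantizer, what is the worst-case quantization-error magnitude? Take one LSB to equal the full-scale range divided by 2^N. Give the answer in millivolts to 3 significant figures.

Range = 2.44 − (-2.44) = 4.88 V.
Levels needed ≥ 4.88/5.62 mV = 868.3. 2^10 = 1024 suffices, so N_min = 10.
LSB = 4.88 V / 2^10 = 4.7656 mV.
Max error for round-to-nearest is LSB/2 = 2.38 mV.

2.38 mV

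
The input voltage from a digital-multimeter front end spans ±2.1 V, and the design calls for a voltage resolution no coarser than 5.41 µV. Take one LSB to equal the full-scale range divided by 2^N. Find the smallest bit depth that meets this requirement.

Full-scale range = 2.1 V − (-2.1 V) = 4.2 V.
4.2 V / 5.41 µV = 776300. Since 2^19 = 524288 and 2^20 = 1048576, N = 20.

20 bits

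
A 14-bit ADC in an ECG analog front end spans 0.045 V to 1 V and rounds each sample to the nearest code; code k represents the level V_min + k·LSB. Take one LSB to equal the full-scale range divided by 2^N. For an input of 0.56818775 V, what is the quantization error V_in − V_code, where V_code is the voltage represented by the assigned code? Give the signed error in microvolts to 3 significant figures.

Range = 1 − (0.045) = 0.955 V. LSB = 0.955 V / 2^14 ≈ 58.29 µV.
(V_in − V_min)/LSB = (0.56818775 − (0.045)) × 16384/0.955 = 8975.8200 → nearest code k = 8976.
V_code = V_min + k × range/2^14 = 0.045 + 8976 × 0.955/16384 = 0.56819824219 V.
e = 0.56818775 − (0.56819824219) = −10.5 µV.

−10.5 µV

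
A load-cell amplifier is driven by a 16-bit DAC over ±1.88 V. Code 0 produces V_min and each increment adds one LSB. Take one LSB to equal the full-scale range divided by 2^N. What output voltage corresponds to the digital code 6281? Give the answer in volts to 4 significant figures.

-1.520 V

Span: 1.88 V − (-1.88 V) = 3.76 V. LSB = 3.76 V / 2^16.
V_out = V_min + code × LSB = -1.88 V + 6281 × 3.76 V / 65536
      = -1.88 + 0.360360 = -1.51964 V.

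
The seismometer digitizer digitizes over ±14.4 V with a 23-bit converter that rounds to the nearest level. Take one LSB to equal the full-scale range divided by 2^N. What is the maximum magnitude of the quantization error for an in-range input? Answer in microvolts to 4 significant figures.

1.717 µV

Range = 14.4 − (-14.4) = 28.8 V.
Step size = 28.8/8388608 V = 3.43323 µV.
Worst-case error for round-to-nearest is half an LSB: 1.717 µV.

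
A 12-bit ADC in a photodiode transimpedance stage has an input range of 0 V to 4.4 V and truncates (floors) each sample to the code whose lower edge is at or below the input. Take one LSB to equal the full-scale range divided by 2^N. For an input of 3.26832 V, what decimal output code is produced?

V_FS = 4.4 V. LSB = 4.4 V / 2^12 ≈ 1.074 mV.
V_in − V_min = 3.26832 − (0) = 3.26832 V.
Divide by LSB: 3.26832 × 4096/4.4 = 3042.5088.
Truncating gives code 3042.

3042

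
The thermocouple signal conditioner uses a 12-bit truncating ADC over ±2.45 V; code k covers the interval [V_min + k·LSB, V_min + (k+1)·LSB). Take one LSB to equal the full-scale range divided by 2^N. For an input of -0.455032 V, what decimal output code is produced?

1667

The full-scale span is 2.45 − (-2.45) = 4.9 V. LSB = 4.9 V / 2^12 ≈ 1.196 mV.
(V_in − V_min) × 2^12/range = (-0.455032 − (-2.45)) × 4096/4.9 = 1667.630.
Floor → code = 1667.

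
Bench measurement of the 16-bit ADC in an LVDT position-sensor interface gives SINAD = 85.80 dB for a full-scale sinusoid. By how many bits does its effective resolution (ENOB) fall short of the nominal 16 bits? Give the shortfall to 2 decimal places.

2.04 bits

Effective bits = (85.80 − 1.76)/6.02 = 13.9601.
16 − 13.9601 = 2.04 bits below nominal.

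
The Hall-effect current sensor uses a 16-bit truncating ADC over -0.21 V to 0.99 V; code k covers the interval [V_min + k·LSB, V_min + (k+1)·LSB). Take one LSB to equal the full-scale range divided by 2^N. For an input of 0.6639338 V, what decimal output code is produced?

Full-scale range = 0.99 V − (-0.21 V) = 1.2 V. LSB = 1.2 V / 2^16 ≈ 18.31 µV.
code = ⌊(V_in − V_min)/LSB⌋ = ⌊(V_in − V_min) × 2^16 / range⌋
     = ⌊(0.6639338 − (-0.21)) × 65536 / 1.2⌋ = ⌊0.8739338 × 65536/1.2⌋
     = ⌊47728.438⌋ = 47728.

47728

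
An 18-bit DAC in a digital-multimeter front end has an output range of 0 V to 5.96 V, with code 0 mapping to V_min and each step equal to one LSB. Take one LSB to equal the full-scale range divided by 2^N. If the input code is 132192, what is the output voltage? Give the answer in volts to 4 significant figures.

3.005 V

Range is 5.96 V. LSB = 5.96 V / 2^18.
V_out = V_min + code × LSB = 0 V + 132192 × 5.96 V / 262144
      = 0 V + 3.00546 V = 3.00546 V.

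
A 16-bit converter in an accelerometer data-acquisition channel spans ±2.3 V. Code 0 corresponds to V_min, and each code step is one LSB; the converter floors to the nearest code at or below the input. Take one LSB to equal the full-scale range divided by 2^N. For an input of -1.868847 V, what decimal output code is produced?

6142

Full-scale range = 2.3 V − (-2.3 V) = 4.6 V. LSB = 4.6 V / 2^16 ≈ 70.19 µV.
code = ⌊(V_in − V_min)/LSB⌋ = ⌊(V_in − V_min) × 2^16 / range⌋
     = ⌊(-1.868847 − (-2.3)) × 65536 / 4.6⌋ = ⌊0.431153 × 65536/4.6⌋
     = ⌊6142.618⌋ = 6142.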